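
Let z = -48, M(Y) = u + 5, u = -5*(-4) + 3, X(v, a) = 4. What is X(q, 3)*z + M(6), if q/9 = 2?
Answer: -164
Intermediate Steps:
q = 18 (q = 9*2 = 18)
u = 23 (u = 20 + 3 = 23)
M(Y) = 28 (M(Y) = 23 + 5 = 28)
X(q, 3)*z + M(6) = 4*(-48) + 28 = -192 + 28 = -164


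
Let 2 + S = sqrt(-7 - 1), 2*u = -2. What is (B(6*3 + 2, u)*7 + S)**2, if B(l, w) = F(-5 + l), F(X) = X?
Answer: 10601 + 412*I*sqrt(2) ≈ 10601.0 + 582.66*I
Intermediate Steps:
u = -1 (u = (1/2)*(-2) = -1)
B(l, w) = -5 + l
S = -2 + 2*I*sqrt(2) (S = -2 + sqrt(-7 - 1) = -2 + sqrt(-8) = -2 + 2*I*sqrt(2) ≈ -2.0 + 2.8284*I)
(B(6*3 + 2, u)*7 + S)**2 = ((-5 + (6*3 + 2))*7 + (-2 + 2*I*sqrt(2)))**2 = ((-5 + (18 + 2))*7 + (-2 + 2*I*sqrt(2)))**2 = ((-5 + 20)*7 + (-2 + 2*I*sqrt(2)))**2 = (15*7 + (-2 + 2*I*sqrt(2)))**2 = (105 + (-2 + 2*I*sqrt(2)))**2 = (103 + 2*I*sqrt(2))**2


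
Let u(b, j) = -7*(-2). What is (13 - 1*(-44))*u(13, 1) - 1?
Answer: 797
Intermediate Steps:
u(b, j) = 14
(13 - 1*(-44))*u(13, 1) - 1 = (13 - 1*(-44))*14 - 1 = (13 + 44)*14 - 1 = 57*14 - 1 = 798 - 1 = 797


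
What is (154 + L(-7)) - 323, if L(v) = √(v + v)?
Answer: -169 + I*√14 ≈ -169.0 + 3.7417*I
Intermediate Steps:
L(v) = √2*√v (L(v) = √(2*v) = √2*√v)
(154 + L(-7)) - 323 = (154 + √2*√(-7)) - 323 = (154 + √2*(I*√7)) - 323 = (154 + I*√14) - 323 = -169 + I*√14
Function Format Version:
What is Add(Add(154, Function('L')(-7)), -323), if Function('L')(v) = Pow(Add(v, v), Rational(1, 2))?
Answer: Add(-169, Mul(I, Pow(14, Rational(1, 2)))) ≈ Add(-169.00, Mul(3.7417, I))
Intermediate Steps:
Function('L')(v) = Mul(Pow(2, Rational(1, 2)), Pow(v, Rational(1, 2))) (Function('L')(v) = Pow(Mul(2, v), Rational(1, 2)) = Mul(Pow(2, Rational(1, 2)), Pow(v, Rational(1, 2))))
Add(Add(154, Function('L')(-7)), -323) = Add(Add(154, Mul(Pow(2, Rational(1, 2)), Pow(-7, Rational(1, 2)))), -323) = Add(Add(154, Mul(Pow(2, Rational(1, 2)), Mul(I, Pow(7, Rational(1, 2))))), -323) = Add(Add(154, Mul(I, Pow(14, Rational(1, 2)))), -323) = Add(-169, Mul(I, Pow(14, Rational(1, 2))))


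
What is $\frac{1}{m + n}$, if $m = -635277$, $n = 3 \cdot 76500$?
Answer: $- \frac{1}{405777} \approx -2.4644 \cdot 10^{-6}$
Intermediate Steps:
$n = 229500$
$\frac{1}{m + n} = \frac{1}{-635277 + 229500} = \frac{1}{-405777} = - \frac{1}{405777}$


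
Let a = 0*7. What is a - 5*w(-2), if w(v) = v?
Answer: 10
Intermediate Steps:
a = 0
a - 5*w(-2) = 0 - 5*(-2) = 0 + 10 = 10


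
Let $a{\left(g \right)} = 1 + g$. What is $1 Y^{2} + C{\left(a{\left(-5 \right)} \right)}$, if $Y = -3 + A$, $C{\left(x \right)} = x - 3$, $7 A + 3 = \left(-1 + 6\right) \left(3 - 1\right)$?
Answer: $-3$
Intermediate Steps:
$A = 1$ ($A = - \frac{3}{7} + \frac{\left(-1 + 6\right) \left(3 - 1\right)}{7} = - \frac{3}{7} + \frac{5 \cdot 2}{7} = - \frac{3}{7} + \frac{1}{7} \cdot 10 = - \frac{3}{7} + \frac{10}{7} = 1$)
$C{\left(x \right)} = -3 + x$
$Y = -2$ ($Y = -3 + 1 = -2$)
$1 Y^{2} + C{\left(a{\left(-5 \right)} \right)} = 1 \left(-2\right)^{2} + \left(-3 + \left(1 - 5\right)\right) = 1 \cdot 4 - 7 = 4 - 7 = -3$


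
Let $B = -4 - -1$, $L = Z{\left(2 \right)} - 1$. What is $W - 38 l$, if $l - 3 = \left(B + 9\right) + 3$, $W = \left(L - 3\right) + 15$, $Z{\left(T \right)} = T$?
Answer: $-443$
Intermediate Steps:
$L = 1$ ($L = 2 - 1 = 1$)
$B = -3$ ($B = -4 + 1 = -3$)
$W = 13$ ($W = \left(1 - 3\right) + 15 = -2 + 15 = 13$)
$l = 12$ ($l = 3 + \left(\left(-3 + 9\right) + 3\right) = 3 + \left(6 + 3\right) = 3 + 9 = 12$)
$W - 38 l = 13 - 456 = -443$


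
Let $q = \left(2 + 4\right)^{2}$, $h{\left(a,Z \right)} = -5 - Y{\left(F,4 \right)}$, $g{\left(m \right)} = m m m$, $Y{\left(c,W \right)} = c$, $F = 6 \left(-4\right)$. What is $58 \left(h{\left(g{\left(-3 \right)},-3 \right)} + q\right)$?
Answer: $3190$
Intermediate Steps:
$F = -24$
$g{\left(m \right)} = m^{3}$ ($g{\left(m \right)} = m^{2} m = m^{3}$)
$h{\left(a,Z \right)} = 19$ ($h{\left(a,Z \right)} = -5 - -24 = -5 + 24 = 19$)
$q = 36$ ($q = 6^{2} = 36$)
$58 \left(h{\left(g{\left(-3 \right)},-3 \right)} + q\right) = 58 \left(19 + 36\right) = 58 \cdot 55 = 3190$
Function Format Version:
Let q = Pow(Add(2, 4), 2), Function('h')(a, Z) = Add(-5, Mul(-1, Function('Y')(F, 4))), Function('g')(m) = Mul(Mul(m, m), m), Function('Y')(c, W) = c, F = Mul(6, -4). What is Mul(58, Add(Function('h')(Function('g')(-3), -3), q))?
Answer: 3190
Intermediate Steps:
F = -24
Function('g')(m) = Pow(m, 3) (Function('g')(m) = Mul(Pow(m, 2), m) = Pow(m, 3))
Function('h')(a, Z) = 19 (Function('h')(a, Z) = Add(-5, Mul(-1, -24)) = Add(-5, 24) = 19)
q = 36 (q = Pow(6, 2) = 36)
Mul(58, Add(Function('h')(Function('g')(-3), -3), q)) = Mul(58, Add(19, 36)) = Mul(58, 55) = 3190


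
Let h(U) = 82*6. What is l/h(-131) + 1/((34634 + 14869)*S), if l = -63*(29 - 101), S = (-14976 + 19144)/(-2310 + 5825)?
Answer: 77992318627/8459468664 ≈ 9.2195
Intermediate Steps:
S = 4168/3515 ≈ 1.1858
l = 4536 (l = -63*(-72) = 4536)
h(U) = 492
l/h(-131) + 1/((34634 + 14869)*S) = 4536/492 + 1/((34634 + 14869)*(4168/3515)) = 4536*(1/492) + (3515/4168)/49503 = 378/41 + (1/49503)*(3515/4168) = 378/41 + 3515/206328504 = 77992318627/8459468664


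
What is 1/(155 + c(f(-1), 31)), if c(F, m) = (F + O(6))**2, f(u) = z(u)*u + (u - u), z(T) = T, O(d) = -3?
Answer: 1/159 ≈ 0.0062893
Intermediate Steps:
f(u) = u**2 (f(u) = u*u + (u - u) = u**2 + 0 = u**2)
c(F, m) = (-3 + F)**2 (c(F, m) = (F - 3)**2 = (-3 + F)**2)
1/(155 + c(f(-1), 31)) = 1/(155 + (-3 + (-1)**2)**2) = 1/(155 + (-3 + 1)**2) = 1/(155 + (-2)**2) = 1/(155 + 4) = 1/159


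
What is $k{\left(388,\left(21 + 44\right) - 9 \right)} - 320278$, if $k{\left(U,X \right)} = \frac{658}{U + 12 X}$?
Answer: $- \frac{169747011}{530} \approx -3.2028 \cdot 10^{5}$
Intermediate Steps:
$k{\left(388,\left(21 + 44\right) - 9 \right)} - 320278 = \frac{658}{388 + 12 \left(\left(21 + 44\right) - 9\right)} - 320278 = \frac{658}{388 + 12 \left(65 - 9\right)} - 320278 = \frac{658}{388 + 12 \cdot 56} - 320278 = \frac{658}{388 + 672} - 320278 = \frac{658}{1060} - 320278 = 658 \cdot \frac{1}{1060} - 320278 = \frac{329}{530} - 320278 = - \frac{169747011}{530}$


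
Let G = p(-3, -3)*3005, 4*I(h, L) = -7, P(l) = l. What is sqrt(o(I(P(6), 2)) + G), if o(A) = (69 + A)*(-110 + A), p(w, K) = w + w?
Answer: I*sqrt(408723)/4 ≈ 159.83*I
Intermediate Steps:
p(w, K) = 2*w
I(h, L) = -7/4 (I(h, L) = (1/4)*(-7) = -7/4)
o(A) = (-110 + A)*(69 + A)
G = -18030 (G = (2*(-3))*3005 = -6*3005 = -18030)
sqrt(o(I(P(6), 2)) + G) = sqrt((-7590 + (-7/4)**2 - 41*(-7/4)) - 18030) = sqrt((-7590 + 49/16 + 287/4) - 18030) = sqrt(-120243/16 - 18030) = sqrt(-408723/16) = I*sqrt(408723)/4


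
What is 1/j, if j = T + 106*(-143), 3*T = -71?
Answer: -3/45545 ≈ -6.5869e-5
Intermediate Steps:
T = -71/3 (T = (⅓)*(-71) = -71/3 ≈ -23.667)
j = -45545/3 (j = -71/3 + 106*(-143) = -71/3 - 15158 = -45545/3 ≈ -15182.)
1/j = 1/(-45545/3) = -3/45545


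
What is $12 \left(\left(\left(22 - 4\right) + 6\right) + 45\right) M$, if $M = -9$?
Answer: $-7452$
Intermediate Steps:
$12 \left(\left(\left(22 - 4\right) + 6\right) + 45\right) M = 12 \left(\left(\left(22 - 4\right) + 6\right) + 45\right) \left(-9\right) = 12 \left(\left(18 + 6\right) + 45\right) \left(-9\right) = 12 \left(24 + 45\right) \left(-9\right) = 12 \cdot 69 \left(-9\right) = 828 \left(-9\right) = -7452$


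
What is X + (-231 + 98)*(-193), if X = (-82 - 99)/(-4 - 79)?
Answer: 2130708/83 ≈ 25671.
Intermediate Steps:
X = 181/83 (X = -181/(-83) = -181*(-1/83) = 181/83 ≈ 2.1807)
X + (-231 + 98)*(-193) = 181/83 + (-231 + 98)*(-193) = 181/83 - 133*(-193) = 181/83 + 25669 = 2130708/83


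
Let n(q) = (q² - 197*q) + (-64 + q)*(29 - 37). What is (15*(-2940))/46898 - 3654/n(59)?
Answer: -46483227/94991899 ≈ -0.48934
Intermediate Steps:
n(q) = 512 + q² - 205*q (n(q) = (q² - 197*q) + (-64 + q)*(-8) = (q² - 197*q) + (512 - 8*q) = 512 + q² - 205*q)
(15*(-2940))/46898 - 3654/n(59) = (15*(-2940))/46898 - 3654/(512 + 59² - 205*59) = -44100*1/46898 - 3654/(512 + 3481 - 12095) = -22050/23449 - 3654/(-8102) = -22050/23449 - 3654*(-1/8102) = -22050/23449 + 1827/4051 = -46483227/94991899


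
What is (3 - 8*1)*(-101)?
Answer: 505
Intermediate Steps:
(3 - 8*1)*(-101) = (3 - 8)*(-101) = -5*(-101) = 505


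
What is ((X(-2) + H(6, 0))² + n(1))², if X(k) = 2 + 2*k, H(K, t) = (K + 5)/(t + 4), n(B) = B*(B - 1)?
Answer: 81/256 ≈ 0.31641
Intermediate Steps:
n(B) = B*(-1 + B)
H(K, t) = (5 + K)/(4 + t)
((X(-2) + H(6, 0))² + n(1))² = (((2 + 2*(-2)) + (5 + 6)/(4 + 0))² + 1*(-1 + 1))² = (((2 - 4) + 11/4)² + 1*0)² = ((-2 + (¼)*11)² + 0)² = ((-2 + 11/4)² + 0)² = ((¾)² + 0)² = (9/16 + 0)² = (9/16)² = 81/256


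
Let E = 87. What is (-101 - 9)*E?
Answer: -9570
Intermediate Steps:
(-101 - 9)*E = (-101 - 9)*87 = -110*87 = -9570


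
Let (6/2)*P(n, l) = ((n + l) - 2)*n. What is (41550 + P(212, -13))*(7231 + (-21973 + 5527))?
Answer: -1533505010/3 ≈ -5.1117e+8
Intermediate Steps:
P(n, l) = n*(-2 + l + n)/3 (P(n, l) = (((n + l) - 2)*n)/3 = (((l + n) - 2)*n)/3 = ((-2 + l + n)*n)/3 = (n*(-2 + l + n))/3 = n*(-2 + l + n)/3)
(41550 + P(212, -13))*(7231 + (-21973 + 5527)) = (41550 + (⅓)*212*(-2 - 13 + 212))*(7231 + (-21973 + 5527)) = (41550 + (⅓)*212*197)*(7231 - 16446) = (41550 + 41764/3)*(-9215) = (166414/3)*(-9215) = -1533505010/3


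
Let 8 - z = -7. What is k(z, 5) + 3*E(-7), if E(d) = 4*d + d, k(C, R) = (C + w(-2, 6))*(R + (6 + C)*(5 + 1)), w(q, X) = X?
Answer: 2646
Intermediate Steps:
z = 15 (z = 8 - 1*(-7) = 8 + 7 = 15)
k(C, R) = (6 + C)*(36 + R + 6*C) (k(C, R) = (C + 6)*(R + (6 + C)*(5 + 1)) = (6 + C)*(R + (6 + C)*6) = (6 + C)*(R + (36 + 6*C)) = (6 + C)*(36 + R + 6*C))
E(d) = 5*d
k(z, 5) + 3*E(-7) = (216 + 6*5 + 6*15² + 72*15 + 15*5) + 3*(5*(-7)) = (216 + 30 + 6*225 + 1080 + 75) + 3*(-35) = (216 + 30 + 1350 + 1080 + 75) - 105 = 2751 - 105 = 2646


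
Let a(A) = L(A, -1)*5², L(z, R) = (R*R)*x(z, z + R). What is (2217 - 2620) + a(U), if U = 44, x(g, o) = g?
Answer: 697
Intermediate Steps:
L(z, R) = z*R² (L(z, R) = (R*R)*z = R²*z = z*R²)
a(A) = 25*A (a(A) = (A*(-1)²)*5² = (A*1)*25 = A*25 = 25*A)
(2217 - 2620) + a(U) = (2217 - 2620) + 25*44 = -403 + 1100 = 697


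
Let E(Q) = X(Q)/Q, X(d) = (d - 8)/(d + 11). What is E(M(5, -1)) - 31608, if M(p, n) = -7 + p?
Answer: -284467/9 ≈ -31607.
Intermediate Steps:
X(d) = (-8 + d)/(11 + d)
E(Q) = (-8 + Q)/(Q*(11 + Q)) (E(Q) = ((-8 + Q)/(11 + Q))/Q = (-8 + Q)/(Q*(11 + Q)))
E(M(5, -1)) - 31608 = (-8 + (-7 + 5))/((-7 + 5)*(11 + (-7 + 5))) - 31608 = (-8 - 2)/((-2)*(11 - 2)) - 31608 = -½*(-10)/9 - 31608 = -½*⅑*(-10) - 31608 = 5/9 - 31608 = -284467/9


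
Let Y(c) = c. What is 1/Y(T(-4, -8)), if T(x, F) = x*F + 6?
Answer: 1/38 ≈ 0.026316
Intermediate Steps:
T(x, F) = 6 + F*x (T(x, F) = F*x + 6 = 6 + F*x)
1/Y(T(-4, -8)) = 1/(6 - 8*(-4)) = 1/(6 + 32) = 1/38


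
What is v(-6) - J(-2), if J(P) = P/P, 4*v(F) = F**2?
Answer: 8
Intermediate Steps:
v(F) = F**2/4
J(P) = 1
v(-6) - J(-2) = (1/4)*(-6)**2 - 1*1 = (1/4)*36 - 1 = 9 - 1 = 8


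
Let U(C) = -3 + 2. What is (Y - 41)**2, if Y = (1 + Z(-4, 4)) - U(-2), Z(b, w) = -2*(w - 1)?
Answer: 2025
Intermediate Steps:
U(C) = -1
Z(b, w) = 2 - 2*w (Z(b, w) = -2*(-1 + w) = 2 - 2*w)
Y = -4 (Y = (1 + (2 - 2*4)) - 1*(-1) = (1 + (2 - 8)) + 1 = (1 - 6) + 1 = -5 + 1 = -4)
(Y - 41)**2 = (-4 - 41)**2 = (-45)**2 = 2025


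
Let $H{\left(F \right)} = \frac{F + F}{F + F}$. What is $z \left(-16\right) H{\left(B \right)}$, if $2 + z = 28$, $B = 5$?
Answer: $-416$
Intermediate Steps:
$z = 26$ ($z = -2 + 28 = 26$)
$H{\left(F \right)} = 1$ ($H{\left(F \right)} = \frac{2 F}{2 F} = 2 F \frac{1}{2 F} = 1$)
$z \left(-16\right) H{\left(B \right)} = 26 \left(-16\right) 1 = \left(-416\right) 1 = -416$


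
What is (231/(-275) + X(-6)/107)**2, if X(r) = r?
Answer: 5745609/7155625 ≈ 0.80295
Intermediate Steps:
(231/(-275) + X(-6)/107)**2 = (231/(-275) - 6/107)**2 = (231*(-1/275) - 6*1/107)**2 = (-21/25 - 6/107)**2 = (-2397/2675)**2 = 5745609/7155625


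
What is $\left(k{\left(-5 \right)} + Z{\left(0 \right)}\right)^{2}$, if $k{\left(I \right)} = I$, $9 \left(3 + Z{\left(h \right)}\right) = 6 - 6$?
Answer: $64$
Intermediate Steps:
$Z{\left(h \right)} = -3$ ($Z{\left(h \right)} = -3 + \frac{6 - 6}{9} = -3 + \frac{1}{9} \cdot 0 = -3 + 0 = -3$)
$\left(k{\left(-5 \right)} + Z{\left(0 \right)}\right)^{2} = \left(-5 - 3\right)^{2} = \left(-8\right)^{2} = 64$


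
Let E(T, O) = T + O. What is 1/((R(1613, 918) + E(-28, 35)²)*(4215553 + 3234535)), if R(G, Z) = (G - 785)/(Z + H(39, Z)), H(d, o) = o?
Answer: 51/18789121936 ≈ 2.7143e-9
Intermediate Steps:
E(T, O) = O + T
R(G, Z) = (-785 + G)/(2*Z) (R(G, Z) = (G - 785)/(Z + Z) = (-785 + G)/((2*Z)) = (-785 + G)*(1/(2*Z)) = (-785 + G)/(2*Z))
1/((R(1613, 918) + E(-28, 35)²)*(4215553 + 3234535)) = 1/(((½)*(-785 + 1613)/918 + (35 - 28)²)*(4215553 + 3234535)) = 1/(((½)*(1/918)*828 + 7²)*7450088) = 1/((23/51 + 49)*7450088) = 1/((2522/51)*7450088) = 1/(18789121936/51) = 51/18789121936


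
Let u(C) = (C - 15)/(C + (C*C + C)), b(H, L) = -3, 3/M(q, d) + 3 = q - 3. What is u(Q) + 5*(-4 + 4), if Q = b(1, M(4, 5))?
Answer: -6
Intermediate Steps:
M(q, d) = 3/(-6 + q) (M(q, d) = 3/(-3 + (q - 3)) = 3/(-3 + (-3 + q)) = 3/(-6 + q))
Q = -3
u(C) = (-15 + C)/(C² + 2*C) (u(C) = (-15 + C)/(C + (C² + C)) = (-15 + C)/(C + (C + C²)) = (-15 + C)/(C² + 2*C))
u(Q) + 5*(-4 + 4) = (-15 - 3)/((-3)*(2 - 3)) + 5*(-4 + 4) = -⅓*(-18)/(-1) + 5*0 = -⅓*(-1)*(-18) + 0 = -6 + 0 = -6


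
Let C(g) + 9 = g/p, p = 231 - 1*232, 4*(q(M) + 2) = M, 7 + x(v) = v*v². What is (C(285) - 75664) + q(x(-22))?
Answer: -314495/4 ≈ -78624.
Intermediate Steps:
x(v) = -7 + v³ (x(v) = -7 + v*v² = -7 + v³)
q(M) = -2 + M/4
p = -1 (p = 231 - 232 = -1)
C(g) = -9 - g (C(g) = -9 + g/(-1) = -9 + g*(-1) = -9 - g)
(C(285) - 75664) + q(x(-22)) = ((-9 - 1*285) - 75664) + (-2 + (-7 + (-22)³)/4) = ((-9 - 285) - 75664) + (-2 + (-7 - 10648)/4) = (-294 - 75664) + (-2 + (¼)*(-10655)) = -75958 + (-2 - 10655/4) = -75958 - 10663/4 = -314495/4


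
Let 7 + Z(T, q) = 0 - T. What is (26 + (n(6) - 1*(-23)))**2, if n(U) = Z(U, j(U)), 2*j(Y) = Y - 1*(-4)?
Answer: 1296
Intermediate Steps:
j(Y) = 2 + Y/2 (j(Y) = (Y - 1*(-4))/2 = (Y + 4)/2 = (4 + Y)/2 = 2 + Y/2)
Z(T, q) = -7 - T (Z(T, q) = -7 + (0 - T) = -7 - T)
n(U) = -7 - U
(26 + (n(6) - 1*(-23)))**2 = (26 + ((-7 - 1*6) - 1*(-23)))**2 = (26 + ((-7 - 6) + 23))**2 = (26 + (-13 + 23))**2 = (26 + 10)**2 = 36**2 = 1296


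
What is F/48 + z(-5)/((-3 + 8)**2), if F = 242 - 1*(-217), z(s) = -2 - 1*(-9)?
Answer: 3937/400 ≈ 9.8425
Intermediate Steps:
z(s) = 7 (z(s) = -2 + 9 = 7)
F = 459 (F = 242 + 217 = 459)
F/48 + z(-5)/((-3 + 8)**2) = 459/48 + 7/((-3 + 8)**2) = 459*(1/48) + 7/(5**2) = 153/16 + 7/25 = 3937/400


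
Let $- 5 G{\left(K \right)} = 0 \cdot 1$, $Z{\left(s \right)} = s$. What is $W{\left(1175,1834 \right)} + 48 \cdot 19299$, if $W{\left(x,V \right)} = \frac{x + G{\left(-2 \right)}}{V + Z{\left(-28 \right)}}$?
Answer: $\frac{1672992887}{1806} \approx 9.2635 \cdot 10^{5}$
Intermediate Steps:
$G{\left(K \right)} = 0$ ($G{\left(K \right)} = - \frac{0 \cdot 1}{5} = \left(- \frac{1}{5}\right) 0 = 0$)
$W{\left(x,V \right)} = \frac{x}{-28 + V}$ ($W{\left(x,V \right)} = \frac{x + 0}{V - 28} = \frac{x}{-28 + V}$)
$W{\left(1175,1834 \right)} + 48 \cdot 19299 = \frac{1175}{-28 + 1834} + 48 \cdot 19299 = \frac{1175}{1806} + 926352 = \frac{1672992887}{1806}$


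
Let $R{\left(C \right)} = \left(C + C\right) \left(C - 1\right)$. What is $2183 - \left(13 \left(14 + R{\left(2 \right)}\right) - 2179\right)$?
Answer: $4128$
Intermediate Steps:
$R{\left(C \right)} = 2 C \left(-1 + C\right)$
$2183 - \left(13 \left(14 + R{\left(2 \right)}\right) - 2179\right) = 2183 - \left(13 \left(14 + 2 \cdot 2 \left(-1 + 2\right)\right) - 2179\right) = 2183 - \left(13 \left(14 + 2 \cdot 2 \cdot 1\right) - 2179\right) = 2183 - \left(13 \left(14 + 4\right) - 2179\right) = 2183 - \left(13 \cdot 18 - 2179\right) = 2183 - \left(234 - 2179\right) = 2183 - -1945 = 2183 + 1945 = 4128$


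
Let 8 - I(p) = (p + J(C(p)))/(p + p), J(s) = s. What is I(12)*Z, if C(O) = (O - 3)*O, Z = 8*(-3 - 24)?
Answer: -648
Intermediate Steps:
Z = -216 (Z = 8*(-27) = -216)
C(O) = O*(-3 + O) (C(O) = (-3 + O)*O = O*(-3 + O))
I(p) = 8 - (p + p*(-3 + p))/(2*p) (I(p) = 8 - (p + p*(-3 + p))/(p + p) = 8 - (p + p*(-3 + p))/(2*p))
I(12)*Z = (9 - 1/2*12)*(-216) = (9 - 6)*(-216) = 3*(-216) = -648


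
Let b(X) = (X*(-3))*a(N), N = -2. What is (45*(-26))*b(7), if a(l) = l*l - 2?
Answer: 49140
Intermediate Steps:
a(l) = -2 + l**2 (a(l) = l**2 - 2 = -2 + l**2)
b(X) = -6*X (b(X) = (X*(-3))*(-2 + (-2)**2) = (-3*X)*(-2 + 4) = -3*X*2 = -6*X)
(45*(-26))*b(7) = (45*(-26))*(-6*7) = -1170*(-42) = 49140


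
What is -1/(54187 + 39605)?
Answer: -1/93792 ≈ -1.0662e-5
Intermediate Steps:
-1/(54187 + 39605) = -1/93792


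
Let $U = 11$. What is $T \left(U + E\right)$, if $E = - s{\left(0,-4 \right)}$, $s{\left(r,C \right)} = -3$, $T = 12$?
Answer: $168$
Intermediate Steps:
$E = 3$ ($E = \left(-1\right) \left(-3\right) = 3$)
$T \left(U + E\right) = 12 \left(11 + 3\right) = 12 \cdot 14 = 168$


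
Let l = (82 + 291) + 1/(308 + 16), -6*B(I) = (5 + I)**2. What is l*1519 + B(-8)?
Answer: 183575221/324 ≈ 5.6659e+5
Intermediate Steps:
B(I) = -(5 + I)**2/6
l = 120853/324 (l = 373 + 1/324 = 120853/324 ≈ 373.00)
l*1519 + B(-8) = (120853/324)*1519 - (5 - 8)**2/6 = 183575707/324 - 1/6*(-3)**2 = 183575707/324 - 1/6*9 = 183575707/324 - 3/2 = 183575221/324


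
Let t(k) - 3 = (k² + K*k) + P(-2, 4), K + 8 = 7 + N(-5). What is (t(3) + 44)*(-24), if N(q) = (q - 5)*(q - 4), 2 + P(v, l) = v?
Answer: -7656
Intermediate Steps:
P(v, l) = -2 + v
N(q) = (-5 + q)*(-4 + q)
K = 89 (K = -8 + (7 + (20 + (-5)² - 9*(-5))) = -8 + (7 + (20 + 25 + 45)) = -8 + (7 + 90) = -8 + 97 = 89)
t(k) = -1 + k² + 89*k (t(k) = 3 + ((k² + 89*k) + (-2 - 2)) = 3 + ((k² + 89*k) - 4) = 3 + (-4 + k² + 89*k) = -1 + k² + 89*k)
(t(3) + 44)*(-24) = ((-1 + 3² + 89*3) + 44)*(-24) = ((-1 + 9 + 267) + 44)*(-24) = (275 + 44)*(-24) = 319*(-24) = -7656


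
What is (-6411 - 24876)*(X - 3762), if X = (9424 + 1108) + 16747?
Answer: -735776379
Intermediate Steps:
X = 27279 (X = 10532 + 16747 = 27279)
(-6411 - 24876)*(X - 3762) = (-6411 - 24876)*(27279 - 3762) = -31287*23517 = -735776379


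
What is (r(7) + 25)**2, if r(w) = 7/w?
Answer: 676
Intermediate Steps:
(r(7) + 25)**2 = (7/7 + 25)**2 = (7*(1/7) + 25)**2 = (1 + 25)**2 = 26**2 = 676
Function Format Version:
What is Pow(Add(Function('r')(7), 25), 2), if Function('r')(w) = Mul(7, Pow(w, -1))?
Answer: 676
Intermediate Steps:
Pow(Add(Function('r')(7), 25), 2) = Pow(Add(Mul(7, Pow(7, -1)), 25), 2) = Pow(Add(Mul(7, Rational(1, 7)), 25), 2) = Pow(Add(1, 25), 2) = Pow(26, 2) = 676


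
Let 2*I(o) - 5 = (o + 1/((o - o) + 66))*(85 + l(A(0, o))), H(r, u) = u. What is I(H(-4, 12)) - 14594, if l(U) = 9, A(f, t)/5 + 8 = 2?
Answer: -462884/33 ≈ -14027.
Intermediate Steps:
A(f, t) = -30 (A(f, t) = -40 + 5*2 = -40 + 10 = -30)
I(o) = 106/33 + 47*o (I(o) = 5/2 + ((o + 1/((o - o) + 66))*(85 + 9))/2 = 5/2 + ((o + 1/(0 + 66))*94)/2 = 5/2 + ((o + 1/66)*94)/2 = 5/2 + ((1/66 + o)*94)/2 = 5/2 + (47/33 + 94*o)/2 = 5/2 + (47/66 + 47*o) = 106/33 + 47*o)
I(H(-4, 12)) - 14594 = (106/33 + 47*12) - 14594 = (106/33 + 564) - 14594 = 18718/33 - 14594 = -462884/33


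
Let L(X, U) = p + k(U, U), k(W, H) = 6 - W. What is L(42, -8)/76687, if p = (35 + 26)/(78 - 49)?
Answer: 467/2223923 ≈ 0.00020999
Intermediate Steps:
p = 61/29 ≈ 2.1034
L(X, U) = 235/29 - U (L(X, U) = 61/29 + (6 - U) = 235/29 - U)
L(42, -8)/76687 = (235/29 - 1*(-8))/76687 = (235/29 + 8)*(1/76687) = (467/29)*(1/76687) = 467/2223923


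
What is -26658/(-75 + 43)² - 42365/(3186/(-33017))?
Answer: 358062659383/815616 ≈ 4.3901e+5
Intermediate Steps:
-26658/(-75 + 43)² - 42365/(3186/(-33017)) = -26658/((-32)²) - 42365/(3186*(-1/33017)) = -26658/1024 - 42365/(-3186/33017) = -26658*1/1024 - 42365*(-33017/3186) = -13329/512 + 1398765205/3186 = 358062659383/815616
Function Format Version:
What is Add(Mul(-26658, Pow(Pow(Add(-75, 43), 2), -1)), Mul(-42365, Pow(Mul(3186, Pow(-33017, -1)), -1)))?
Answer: Rational(358062659383, 815616) ≈ 4.3901e+5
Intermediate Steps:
Add(Mul(-26658, Pow(Pow(Add(-75, 43), 2), -1)), Mul(-42365, Pow(Mul(3186, Pow(-33017, -1)), -1))) = Add(Mul(-26658, Pow(Pow(-32, 2), -1)), Mul(-42365, Pow(Mul(3186, Rational(-1, 33017)), -1))) = Add(Mul(-26658, Pow(1024, -1)), Mul(-42365, Pow(Rational(-3186, 33017), -1))) = Add(Mul(-26658, Rational(1, 1024)), Mul(-42365, Rational(-33017, 3186))) = Add(Rational(-13329, 512), Rational(1398765205, 3186)) = Rational(358062659383, 815616)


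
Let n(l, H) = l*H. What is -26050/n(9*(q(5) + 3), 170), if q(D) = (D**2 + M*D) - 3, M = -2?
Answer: -521/459 ≈ -1.1351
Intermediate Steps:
q(D) = -3 + D**2 - 2*D (q(D) = (D**2 - 2*D) - 3 = -3 + D**2 - 2*D)
n(l, H) = H*l
-26050/n(9*(q(5) + 3), 170) = -26050*1/(1530*((-3 + 5**2 - 2*5) + 3)) = -26050*1/(1530*((-3 + 25 - 10) + 3)) = -26050*1/(1530*(12 + 3)) = -26050/(170*(9*15)) = -26050/(170*135) = -26050/22950 = -26050*1/22950 = -521/459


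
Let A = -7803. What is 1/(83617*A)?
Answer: -1/652463451 ≈ -1.5327e-9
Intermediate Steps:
1/(83617*A) = 1/(83617*(-7803)) = (1/83617)*(-1/7803) = -1/652463451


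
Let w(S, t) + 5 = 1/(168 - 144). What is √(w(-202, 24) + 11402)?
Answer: 523*√6/12 ≈ 106.76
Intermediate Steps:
w(S, t) = -119/24 (w(S, t) = -5 + 1/(168 - 144) = -5 + 1/24 = -119/24)
√(w(-202, 24) + 11402) = √(-119/24 + 11402) = √(273529/24) = 523*√6/12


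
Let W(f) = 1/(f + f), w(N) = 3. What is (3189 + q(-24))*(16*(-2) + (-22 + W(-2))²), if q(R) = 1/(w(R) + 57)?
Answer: 1417645469/960 ≈ 1.4767e+6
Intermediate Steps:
W(f) = 1/(2*f)
q(R) = 1/60 (q(R) = 1/(3 + 57) = 1/60)
(3189 + q(-24))*(16*(-2) + (-22 + W(-2))²) = (3189 + 1/60)*(16*(-2) + (-22 + (½)/(-2))²) = 191341*(-32 + (-22 + (½)*(-½))²)/60 = 191341*(-32 + (-22 - ¼)²)/60 = 191341*(-32 + (-89/4)²)/60 = 191341*(-32 + 7921/16)/60 = (191341/60)*(7409/16) = 1417645469/960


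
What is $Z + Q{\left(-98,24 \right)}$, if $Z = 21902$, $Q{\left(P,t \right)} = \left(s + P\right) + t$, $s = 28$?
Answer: $21856$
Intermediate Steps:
$Q{\left(P,t \right)} = 28 + P + t$ ($Q{\left(P,t \right)} = \left(28 + P\right) + t = 28 + P + t$)
$Z + Q{\left(-98,24 \right)} = 21902 + \left(28 - 98 + 24\right) = 21902 - 46 = 21856$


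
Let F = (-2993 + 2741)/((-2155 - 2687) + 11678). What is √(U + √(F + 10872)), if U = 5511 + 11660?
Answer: √(50151013451 + 15381*√392018965)/1709 ≈ 131.44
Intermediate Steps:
U = 17171
F = -63/1709 (F = -252/(-4842 + 11678) = -252/6836 = -252*1/6836 = -63/1709 ≈ -0.036864)
√(U + √(F + 10872)) = √(17171 + √(-63/1709 + 10872)) = √(17171 + √(18580185/1709)) = √(17171 + 9*√392018965/1709)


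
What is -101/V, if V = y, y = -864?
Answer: 101/864 ≈ 0.11690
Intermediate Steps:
V = -864
-101/V = -101/(-864) = -101*(-1/864) = 101/864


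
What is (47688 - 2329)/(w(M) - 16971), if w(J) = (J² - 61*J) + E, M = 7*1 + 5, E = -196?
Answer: -677/265 ≈ -2.5547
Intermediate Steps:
M = 12 (M = 7 + 5 = 12)
w(J) = -196 + J² - 61*J (w(J) = (J² - 61*J) - 196 = -196 + J² - 61*J)
(47688 - 2329)/(w(M) - 16971) = (47688 - 2329)/((-196 + 12² - 61*12) - 16971) = 45359/((-196 + 144 - 732) - 16971) = 45359/(-784 - 16971) = 45359/(-17755) = 45359*(-1/17755) = -677/265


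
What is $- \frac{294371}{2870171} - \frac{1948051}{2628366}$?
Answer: $- \frac{6364954214507}{7543859870586} \approx -0.84373$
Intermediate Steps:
$- \frac{294371}{2870171} - \frac{1948051}{2628366} = - \frac{6364954214507}{7543859870586}$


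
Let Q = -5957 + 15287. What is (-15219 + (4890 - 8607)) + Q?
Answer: -9606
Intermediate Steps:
Q = 9330
(-15219 + (4890 - 8607)) + Q = (-15219 + (4890 - 8607)) + 9330 = (-15219 - 3717) + 9330 = -18936 + 9330 = -9606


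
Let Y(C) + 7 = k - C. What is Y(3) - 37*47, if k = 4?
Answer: -1745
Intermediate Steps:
Y(C) = -3 - C (Y(C) = -7 + (4 - C) = -3 - C)
Y(3) - 37*47 = (-3 - 1*3) - 37*47 = (-3 - 3) - 1739 = -6 - 1739 = -1745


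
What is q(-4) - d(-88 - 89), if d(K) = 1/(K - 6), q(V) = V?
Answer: -731/183 ≈ -3.9945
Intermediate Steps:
d(K) = 1/(-6 + K)
q(-4) - d(-88 - 89) = -4 - 1/(-6 + (-88 - 89)) = -4 - 1/(-6 - 177) = -4 - 1/(-183) = -4 - 1*(-1/183) = -4 + 1/183 = -731/183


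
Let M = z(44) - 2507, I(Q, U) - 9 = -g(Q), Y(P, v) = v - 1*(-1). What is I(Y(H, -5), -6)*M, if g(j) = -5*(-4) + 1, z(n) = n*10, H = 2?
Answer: 24804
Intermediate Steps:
Y(P, v) = 1 + v (Y(P, v) = v + 1 = 1 + v)
z(n) = 10*n
g(j) = 21 (g(j) = 20 + 1 = 21)
I(Q, U) = -12 (I(Q, U) = 9 - 1*21 = 9 - 21 = -12)
M = -2067 (M = 10*44 - 2507 = 440 - 2507 = -2067)
I(Y(H, -5), -6)*M = -12*(-2067) = 24804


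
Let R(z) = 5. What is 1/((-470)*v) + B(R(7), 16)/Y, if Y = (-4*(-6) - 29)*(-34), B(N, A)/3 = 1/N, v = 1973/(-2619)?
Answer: 250404/39410675 ≈ 0.0063537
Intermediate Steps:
v = -1973/2619 (v = 1973*(-1/2619) = -1973/2619 ≈ -0.75334)
B(N, A) = 3/N
Y = 170 (Y = (24 - 29)*(-34) = -5*(-34) = 170)
1/((-470)*v) + B(R(7), 16)/Y = 1/((-470)*(-1973/2619)) + (3/5)/170 = -1/470*(-2619/1973) + (3*(1/5))*(1/170) = 2619/927310 + (3/5)*(1/170) = 2619/927310 + 3/850 = 250404/39410675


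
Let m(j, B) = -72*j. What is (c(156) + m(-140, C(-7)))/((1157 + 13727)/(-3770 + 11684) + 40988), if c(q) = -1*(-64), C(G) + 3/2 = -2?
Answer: 20069904/81098479 ≈ 0.24748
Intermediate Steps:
C(G) = -7/2 (C(G) = -3/2 - 2 = -7/2)
c(q) = 64
(c(156) + m(-140, C(-7)))/((1157 + 13727)/(-3770 + 11684) + 40988) = (64 - 72*(-140))/((1157 + 13727)/(-3770 + 11684) + 40988) = (64 + 10080)/(14884/7914 + 40988) = 10144/(14884*(1/7914) + 40988) = 10144/(7442/3957 + 40988) = 10144/(162196958/3957) = 10144*(3957/162196958) = 20069904/81098479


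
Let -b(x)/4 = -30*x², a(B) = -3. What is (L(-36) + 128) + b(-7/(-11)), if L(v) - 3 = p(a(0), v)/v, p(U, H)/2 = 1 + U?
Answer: 195700/1089 ≈ 179.71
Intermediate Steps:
p(U, H) = 2 + 2*U (p(U, H) = 2*(1 + U) = 2 + 2*U)
b(x) = 120*x² (b(x) = -(-120)*x² = 120*x²)
L(v) = 3 - 4/v (L(v) = 3 + (2 + 2*(-3))/v = 3 + (2 - 6)/v = 3 - 4/v)
(L(-36) + 128) + b(-7/(-11)) = ((3 - 4/(-36)) + 128) + 120*(-7/(-11))² = ((3 - 4*(-1/36)) + 128) + 120*(-7*(-1/11))² = ((3 + ⅑) + 128) + 120*(7/11)² = (28/9 + 128) + 120*(49/121) = 1180/9 + 5880/121 = 195700/1089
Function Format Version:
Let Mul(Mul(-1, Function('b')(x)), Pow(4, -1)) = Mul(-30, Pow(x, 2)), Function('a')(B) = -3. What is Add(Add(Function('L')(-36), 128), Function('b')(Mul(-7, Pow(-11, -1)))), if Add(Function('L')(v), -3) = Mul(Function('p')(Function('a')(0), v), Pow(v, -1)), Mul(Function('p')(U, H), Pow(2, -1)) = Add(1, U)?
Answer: Rational(195700, 1089) ≈ 179.71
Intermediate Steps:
Function('p')(U, H) = Add(2, Mul(2, U)) (Function('p')(U, H) = Mul(2, Add(1, U)) = Add(2, Mul(2, U)))
Function('b')(x) = Mul(120, Pow(x, 2)) (Function('b')(x) = Mul(-4, Mul(-30, Pow(x, 2))) = Mul(120, Pow(x, 2)))
Function('L')(v) = Add(3, Mul(-4, Pow(v, -1))) (Function('L')(v) = Add(3, Mul(Add(2, Mul(2, -3)), Pow(v, -1))) = Add(3, Mul(Add(2, -6), Pow(v, -1))) = Add(3, Mul(-4, Pow(v, -1))))
Add(Add(Function('L')(-36), 128), Function('b')(Mul(-7, Pow(-11, -1)))) = Add(Add(Add(3, Mul(-4, Pow(-36, -1))), 128), Mul(120, Pow(Mul(-7, Pow(-11, -1)), 2))) = Add(Add(Add(3, Mul(-4, Rational(-1, 36))), 128), Mul(120, Pow(Mul(-7, Rational(-1, 11)), 2))) = Add(Add(Add(3, Rational(1, 9)), 128), Mul(120, Pow(Rational(7, 11), 2))) = Add(Add(Rational(28, 9), 128), Mul(120, Rational(49, 121))) = Add(Rational(1180, 9), Rational(5880, 121)) = Rational(195700, 1089)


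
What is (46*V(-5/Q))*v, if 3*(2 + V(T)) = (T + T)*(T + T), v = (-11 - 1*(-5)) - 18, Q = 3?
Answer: -16928/9 ≈ -1880.9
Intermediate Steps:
v = -24 (v = (-11 + 5) - 18 = -6 - 18 = -24)
V(T) = -2 + 4*T²/3 (V(T) = -2 + ((T + T)*(T + T))/3 = -2 + ((2*T)*(2*T))/3 = -2 + (4*T²)/3 = -2 + 4*T²/3)
(46*V(-5/Q))*v = (46*(-2 + 4*(-5/3)²/3))*(-24) = (46*(-2 + (4/3)*(25/9)))*(-24) = (46*(-2 + 100/27))*(-24) = (46*(46/27))*(-24) = (2116/27)*(-24) = -16928/9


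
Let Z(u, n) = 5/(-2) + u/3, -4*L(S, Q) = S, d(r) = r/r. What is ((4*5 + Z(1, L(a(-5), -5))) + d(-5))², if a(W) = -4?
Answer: 12769/36 ≈ 354.69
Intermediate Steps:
d(r) = 1
L(S, Q) = -S/4
Z(u, n) = -5/2 + u/3 (Z(u, n) = 5*(-½) + u*(⅓) = -5/2 + u/3)
((4*5 + Z(1, L(a(-5), -5))) + d(-5))² = ((4*5 + (-5/2 + (⅓)*1)) + 1)² = ((20 + (-5/2 + ⅓)) + 1)² = ((20 - 13/6) + 1)² = (107/6 + 1)² = (113/6)² = 12769/36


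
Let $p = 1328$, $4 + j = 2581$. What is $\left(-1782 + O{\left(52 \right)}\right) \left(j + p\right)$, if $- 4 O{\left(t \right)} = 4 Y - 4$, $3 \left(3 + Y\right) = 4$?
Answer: $- \frac{20844890}{3} \approx -6.9483 \cdot 10^{6}$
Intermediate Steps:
$Y = - \frac{5}{3}$ ($Y = -3 + \frac{1}{3} \cdot 4 = -3 + \frac{4}{3} = - \frac{5}{3} \approx -1.6667$)
$j = 2577$ ($j = -4 + 2581 = 2577$)
$O{\left(t \right)} = \frac{8}{3}$ ($O{\left(t \right)} = - \frac{4 \left(- \frac{5}{3}\right) - 4}{4} = - \frac{- \frac{20}{3} - 4}{4} = \left(- \frac{1}{4}\right) \left(- \frac{32}{3}\right) = \frac{8}{3}$)
$\left(-1782 + O{\left(52 \right)}\right) \left(j + p\right) = \left(-1782 + \frac{8}{3}\right) \left(2577 + 1328\right) = \left(- \frac{5338}{3}\right) 3905 = - \frac{20844890}{3}$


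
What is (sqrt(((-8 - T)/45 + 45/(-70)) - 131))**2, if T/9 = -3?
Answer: -82669/630 ≈ -131.22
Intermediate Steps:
T = -27 (T = 9*(-3) = -27)
(sqrt(((-8 - T)/45 + 45/(-70)) - 131))**2 = (sqrt(((-8 - 1*(-27))/45 + 45/(-70)) - 131))**2 = (sqrt(((-8 + 27)*(1/45) + 45*(-1/70)) - 131))**2 = (sqrt((19*(1/45) - 9/14) - 131))**2 = (sqrt((19/45 - 9/14) - 131))**2 = (sqrt(-139/630 - 131))**2 = (sqrt(-82669/630))**2 = (19*I*sqrt(16030)/210)**2 = -82669/630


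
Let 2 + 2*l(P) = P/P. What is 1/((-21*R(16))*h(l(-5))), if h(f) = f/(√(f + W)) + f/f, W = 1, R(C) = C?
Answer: -1/168 - √2/336 ≈ -0.010161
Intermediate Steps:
l(P) = -½ (l(P) = -1 + (P/P)/2 = -1 + (½)*1 = -1 + ½ = -½)
h(f) = 1 + f/√(1 + f) (h(f) = f/(√(f + 1)) + f/f = f/(√(1 + f)) + 1 = f/√(1 + f) + 1 = 1 + f/√(1 + f))
1/((-21*R(16))*h(l(-5))) = 1/((-21*16)*(1 - 1/(2*√(1 - ½)))) = 1/(-336*(1 - √2/2)) = 1/(-336 + 168*√2)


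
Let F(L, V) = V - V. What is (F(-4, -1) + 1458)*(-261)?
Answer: -380538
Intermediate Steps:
F(L, V) = 0
(F(-4, -1) + 1458)*(-261) = (0 + 1458)*(-261) = 1458*(-261) = -380538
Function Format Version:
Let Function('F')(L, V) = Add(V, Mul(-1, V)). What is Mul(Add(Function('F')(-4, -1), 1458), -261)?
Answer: -380538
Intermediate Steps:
Function('F')(L, V) = 0
Mul(Add(Function('F')(-4, -1), 1458), -261) = Mul(Add(0, 1458), -261) = Mul(1458, -261) = -380538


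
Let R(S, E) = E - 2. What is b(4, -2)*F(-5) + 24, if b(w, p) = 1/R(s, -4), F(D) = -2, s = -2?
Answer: 73/3 ≈ 24.333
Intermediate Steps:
R(S, E) = -2 + E
b(w, p) = -1/6 (b(w, p) = 1/(-2 - 4) = 1/(-6) = -1/6)
b(4, -2)*F(-5) + 24 = -1/6*(-2) + 24 = 1/3 + 24 = 73/3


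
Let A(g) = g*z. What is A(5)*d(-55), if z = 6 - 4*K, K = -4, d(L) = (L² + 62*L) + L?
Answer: -48400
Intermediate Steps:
d(L) = L² + 63*L
z = 22 (z = 6 - 4*(-4) = 6 + 16 = 22)
A(g) = 22*g (A(g) = g*22 = 22*g)
A(5)*d(-55) = (22*5)*(-55*(63 - 55)) = 110*(-55*8) = 110*(-440) = -48400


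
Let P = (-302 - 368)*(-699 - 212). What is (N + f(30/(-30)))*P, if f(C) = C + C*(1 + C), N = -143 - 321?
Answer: -283822050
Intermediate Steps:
N = -464
P = 610370 (P = -670*(-911) = 610370)
(N + f(30/(-30)))*P = (-464 + (30/(-30))*(2 + 30/(-30)))*610370 = (-464 + (30*(-1/30))*(2 + 30*(-1/30)))*610370 = (-464 - (2 - 1))*610370 = (-464 - 1*1)*610370 = (-464 - 1)*610370 = -465*610370 = -283822050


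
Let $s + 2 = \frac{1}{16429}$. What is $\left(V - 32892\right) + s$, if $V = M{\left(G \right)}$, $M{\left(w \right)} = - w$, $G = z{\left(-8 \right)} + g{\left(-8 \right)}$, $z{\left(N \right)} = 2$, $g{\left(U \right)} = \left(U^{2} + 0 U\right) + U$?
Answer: $- \frac{541368407}{16429} \approx -32952.0$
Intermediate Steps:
$g{\left(U \right)} = U + U^{2}$ ($g{\left(U \right)} = \left(U^{2} + 0\right) + U = U^{2} + U = U + U^{2}$)
$s = - \frac{32857}{16429}$ ($s = -2 + \frac{1}{16429} = - \frac{32857}{16429} \approx -1.9999$)
$G = 58$ ($G = 2 - 8 \left(1 - 8\right) = 2 - -56 = 2 + 56 = 58$)
$V = -58$ ($V = \left(-1\right) 58 = -58$)
$\left(V - 32892\right) + s = \left(-58 - 32892\right) - \frac{32857}{16429} = -32950 - \frac{32857}{16429} = - \frac{541368407}{16429}$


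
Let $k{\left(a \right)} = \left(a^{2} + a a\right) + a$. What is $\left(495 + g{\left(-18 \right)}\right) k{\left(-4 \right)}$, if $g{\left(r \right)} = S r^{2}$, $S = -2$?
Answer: $-4284$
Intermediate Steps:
$g{\left(r \right)} = - 2 r^{2}$
$k{\left(a \right)} = a + 2 a^{2}$ ($k{\left(a \right)} = \left(a^{2} + a^{2}\right) + a = 2 a^{2} + a = a + 2 a^{2}$)
$\left(495 + g{\left(-18 \right)}\right) k{\left(-4 \right)} = \left(495 - 2 \left(-18\right)^{2}\right) \left(- 4 \left(1 + 2 \left(-4\right)\right)\right) = \left(495 - 648\right) \left(- 4 \left(1 - 8\right)\right) = \left(495 - 648\right) \left(\left(-4\right) \left(-7\right)\right) = \left(-153\right) 28 = -4284$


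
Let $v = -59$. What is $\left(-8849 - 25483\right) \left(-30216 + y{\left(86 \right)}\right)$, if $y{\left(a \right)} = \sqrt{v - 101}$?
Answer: $1037375712 - 137328 i \sqrt{10} \approx 1.0374 \cdot 10^{9} - 4.3427 \cdot 10^{5} i$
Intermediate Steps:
$y{\left(a \right)} = 4 i \sqrt{10}$ ($y{\left(a \right)} = \sqrt{-59 - 101} = \sqrt{-160} = 4 i \sqrt{10}$)
$\left(-8849 - 25483\right) \left(-30216 + y{\left(86 \right)}\right) = \left(-8849 - 25483\right) \left(-30216 + 4 i \sqrt{10}\right) = - 34332 \left(-30216 + 4 i \sqrt{10}\right) = 1037375712 - 137328 i \sqrt{10}$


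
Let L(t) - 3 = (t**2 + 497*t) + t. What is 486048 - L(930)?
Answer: -841995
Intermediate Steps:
L(t) = 3 + t**2 + 498*t (L(t) = 3 + ((t**2 + 497*t) + t) = 3 + (t**2 + 498*t) = 3 + t**2 + 498*t)
486048 - L(930) = 486048 - (3 + 930**2 + 498*930) = 486048 - (3 + 864900 + 463140) = 486048 - 1*1328043 = 486048 - 1328043 = -841995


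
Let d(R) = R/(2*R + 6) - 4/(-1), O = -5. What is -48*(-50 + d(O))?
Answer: 2148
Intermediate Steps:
d(R) = 4 + R/(6 + 2*R) (d(R) = R/(6 + 2*R) - 4*(-1) = R/(6 + 2*R) + 4 = 4 + R/(6 + 2*R))
-48*(-50 + d(O)) = -48*(-50 + 3*(8 + 3*(-5))/(2*(3 - 5))) = -48*(-50 + (3/2)*(8 - 15)/(-2)) = -48*(-50 + (3/2)*(-½)*(-7)) = -48*(-50 + 21/4) = -48*(-179/4) = 2148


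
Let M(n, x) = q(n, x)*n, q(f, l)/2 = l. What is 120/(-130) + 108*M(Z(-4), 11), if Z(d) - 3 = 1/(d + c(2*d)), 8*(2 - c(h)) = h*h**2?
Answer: 2887656/403 ≈ 7165.4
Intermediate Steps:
q(f, l) = 2*l
c(h) = 2 - h**3/8 (c(h) = 2 - h*h**2/8 = 2 - h**3/8)
Z(d) = 3 + 1/(2 + d - d**3) (Z(d) = 3 + 1/(d + (2 - 8*d**3/8)) = 3 + 1/(d + (2 - d**3)) = 3 + 1/(2 + d - d**3))
M(n, x) = 2*n*x (M(n, x) = (2*x)*n = 2*n*x)
120/(-130) + 108*M(Z(-4), 11) = 120/(-130) + 108*(2*((7 - 3*(-4)**3 + 3*(-4))/(2 - 4 - 1*(-4)**3))*11) = 120*(-1/130) + 108*(2*((7 - 3*(-64) - 12)/(2 - 4 - 1*(-64)))*11) = -12/13 + 108*(2*((7 + 192 - 12)/(2 - 4 + 64))*11) = -12/13 + 108*(2*(187/62)*11) = -12/13 + 108*(2057/31) = -12/13 + 222156/31 = 2887656/403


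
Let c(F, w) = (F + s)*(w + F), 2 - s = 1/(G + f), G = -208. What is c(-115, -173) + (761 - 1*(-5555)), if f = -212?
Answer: 1360076/35 ≈ 38859.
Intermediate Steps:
s = 841/420 (s = 2 - 1/(-208 - 212) = 2 - 1/(-420) = 2 - 1*(-1/420) = 2 + 1/420 = 841/420 ≈ 2.0024)
c(F, w) = (841/420 + F)*(F + w) (c(F, w) = (F + 841/420)*(w + F) = (841/420 + F)*(F + w))
c(-115, -173) + (761 - 1*(-5555)) = ((-115)² + (841/420)*(-115) + (841/420)*(-173) - 115*(-173)) + (761 - 1*(-5555)) = (13225 - 19343/84 - 145493/420 + 19895) + (761 + 5555) = 1139016/35 + 6316 = 1360076/35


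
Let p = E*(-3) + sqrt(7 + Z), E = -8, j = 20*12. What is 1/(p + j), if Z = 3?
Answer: 132/34843 - sqrt(10)/69686 ≈ 0.0037430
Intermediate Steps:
j = 240
p = 24 + sqrt(10) (p = -8*(-3) + sqrt(7 + 3) = 24 + sqrt(10) ≈ 27.162)
1/(p + j) = 1/((24 + sqrt(10)) + 240) = 1/(264 + sqrt(10))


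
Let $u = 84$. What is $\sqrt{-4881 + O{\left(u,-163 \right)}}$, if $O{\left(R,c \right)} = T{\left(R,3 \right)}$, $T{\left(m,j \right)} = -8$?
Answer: $i \sqrt{4889} \approx 69.921 i$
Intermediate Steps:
$O{\left(R,c \right)} = -8$
$\sqrt{-4881 + O{\left(u,-163 \right)}} = \sqrt{-4881 - 8} = \sqrt{-4889} = i \sqrt{4889}$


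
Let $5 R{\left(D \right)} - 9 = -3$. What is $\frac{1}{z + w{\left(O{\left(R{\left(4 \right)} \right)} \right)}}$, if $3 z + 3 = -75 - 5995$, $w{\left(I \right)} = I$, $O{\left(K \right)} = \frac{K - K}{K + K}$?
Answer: $- \frac{3}{6073} \approx -0.00049399$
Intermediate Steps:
$R{\left(D \right)} = \frac{6}{5}$ ($R{\left(D \right)} = \frac{9}{5} + \frac{1}{5} \left(-3\right) = \frac{9}{5} - \frac{3}{5} = \frac{6}{5}$)
$O{\left(K \right)} = 0$ ($O{\left(K \right)} = \frac{0}{2 K} = 0 \frac{1}{2 K} = 0$)
$z = - \frac{6073}{3}$ ($z = -1 + \frac{-75 - 5995}{3} = -1 + \frac{1}{3} \left(-6070\right) = -1 - \frac{6070}{3} = - \frac{6073}{3} \approx -2024.3$)
$\frac{1}{z + w{\left(O{\left(R{\left(4 \right)} \right)} \right)}} = \frac{1}{- \frac{6073}{3} + 0} = \frac{1}{- \frac{6073}{3}} = - \frac{3}{6073}$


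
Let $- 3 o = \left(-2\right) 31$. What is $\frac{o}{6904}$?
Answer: $\frac{31}{10356} \approx 0.0029934$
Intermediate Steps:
$o = \frac{62}{3}$ ($o = - \frac{\left(-2\right) 31}{3} = \left(- \frac{1}{3}\right) \left(-62\right) = \frac{62}{3} \approx 20.667$)
$\frac{o}{6904} = \frac{62}{3 \cdot 6904} = \frac{62}{3} \cdot \frac{1}{6904} = \frac{31}{10356}$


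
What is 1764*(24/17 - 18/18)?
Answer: 12348/17 ≈ 726.35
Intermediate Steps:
1764*(24/17 - 18/18) = 1764*(24*(1/17) - 18*1/18) = 1764*(24/17 - 1) = 1764*(7/17) = 12348/17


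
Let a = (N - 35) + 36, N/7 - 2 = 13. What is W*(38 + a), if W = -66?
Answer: -9504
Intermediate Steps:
N = 105 (N = 14 + 7*13 = 14 + 91 = 105)
a = 106 (a = (105 - 35) + 36 = 70 + 36 = 106)
W*(38 + a) = -66*(38 + 106) = -66*144 = -9504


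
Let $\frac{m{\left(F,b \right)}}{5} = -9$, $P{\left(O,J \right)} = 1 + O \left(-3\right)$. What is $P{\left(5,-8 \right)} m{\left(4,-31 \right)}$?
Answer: $630$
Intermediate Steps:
$P{\left(O,J \right)} = 1 - 3 O$
$m{\left(F,b \right)} = -45$ ($m{\left(F,b \right)} = 5 \left(-9\right) = -45$)
$P{\left(5,-8 \right)} m{\left(4,-31 \right)} = \left(1 - 15\right) \left(-45\right) = \left(-14\right) \left(-45\right) = 630$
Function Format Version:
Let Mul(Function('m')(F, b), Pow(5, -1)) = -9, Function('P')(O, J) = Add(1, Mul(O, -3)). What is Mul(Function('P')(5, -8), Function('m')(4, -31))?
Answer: 630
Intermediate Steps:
Function('P')(O, J) = Add(1, Mul(-3, O))
Function('m')(F, b) = -45 (Function('m')(F, b) = Mul(5, -9) = -45)
Mul(Function('P')(5, -8), Function('m')(4, -31)) = Mul(Add(1, Mul(-3, 5)), -45) = Mul(Add(1, -15), -45) = Mul(-14, -45) = 630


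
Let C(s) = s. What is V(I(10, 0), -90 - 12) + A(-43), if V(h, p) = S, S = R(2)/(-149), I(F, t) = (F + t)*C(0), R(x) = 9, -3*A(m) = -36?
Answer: 1779/149 ≈ 11.940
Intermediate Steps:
A(m) = 12 (A(m) = -⅓*(-36) = 12)
I(F, t) = 0 (I(F, t) = (F + t)*0 = 0)
S = -9/149 (S = 9/(-149) = 9*(-1/149) = -9/149 ≈ -0.060403)
V(h, p) = -9/149
V(I(10, 0), -90 - 12) + A(-43) = -9/149 + 12 = 1779/149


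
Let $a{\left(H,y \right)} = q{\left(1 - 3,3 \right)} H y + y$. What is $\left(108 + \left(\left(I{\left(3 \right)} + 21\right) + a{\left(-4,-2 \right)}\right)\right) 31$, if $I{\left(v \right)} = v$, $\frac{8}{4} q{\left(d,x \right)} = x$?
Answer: $4402$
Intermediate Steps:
$q{\left(d,x \right)} = \frac{x}{2}$
$a{\left(H,y \right)} = y + \frac{3 H y}{2}$ ($a{\left(H,y \right)} = \frac{1}{2} \cdot 3 H y + y = \frac{3 H}{2} y + y = \frac{3 H y}{2} + y = y + \frac{3 H y}{2}$)
$\left(108 + \left(\left(I{\left(3 \right)} + 21\right) + a{\left(-4,-2 \right)}\right)\right) 31 = \left(108 + \left(\left(3 + 21\right) + \frac{1}{2} \left(-2\right) \left(2 + 3 \left(-4\right)\right)\right)\right) 31 = \left(108 + \left(24 + \frac{1}{2} \left(-2\right) \left(2 - 12\right)\right)\right) 31 = \left(108 + \left(24 + \frac{1}{2} \left(-2\right) \left(-10\right)\right)\right) 31 = \left(108 + \left(24 + 10\right)\right) 31 = \left(108 + 34\right) 31 = 142 \cdot 31 = 4402$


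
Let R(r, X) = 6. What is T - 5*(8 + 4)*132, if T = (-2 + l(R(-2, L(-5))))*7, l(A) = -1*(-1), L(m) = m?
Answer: -7927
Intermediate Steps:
l(A) = 1
T = -7 (T = (-2 + 1)*7 = -1*7 = -7)
T - 5*(8 + 4)*132 = -7 - 5*(8 + 4)*132 = -7 - 5*12*132 = -7 - 60*132 = -7 - 7920 = -7927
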